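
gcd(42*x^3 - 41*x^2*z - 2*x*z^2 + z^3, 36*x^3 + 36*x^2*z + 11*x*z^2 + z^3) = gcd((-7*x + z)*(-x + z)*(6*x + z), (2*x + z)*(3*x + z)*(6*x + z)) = 6*x + z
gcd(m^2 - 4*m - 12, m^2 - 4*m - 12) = m^2 - 4*m - 12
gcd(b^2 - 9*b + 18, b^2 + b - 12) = b - 3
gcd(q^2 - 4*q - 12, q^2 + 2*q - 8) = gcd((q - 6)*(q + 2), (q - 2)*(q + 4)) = 1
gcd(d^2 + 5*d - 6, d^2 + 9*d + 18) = d + 6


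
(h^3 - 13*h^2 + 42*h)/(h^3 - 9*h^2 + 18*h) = (h - 7)/(h - 3)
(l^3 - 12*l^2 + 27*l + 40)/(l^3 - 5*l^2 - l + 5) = (l - 8)/(l - 1)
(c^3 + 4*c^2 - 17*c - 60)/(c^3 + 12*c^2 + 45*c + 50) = (c^2 - c - 12)/(c^2 + 7*c + 10)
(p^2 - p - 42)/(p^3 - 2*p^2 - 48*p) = (p - 7)/(p*(p - 8))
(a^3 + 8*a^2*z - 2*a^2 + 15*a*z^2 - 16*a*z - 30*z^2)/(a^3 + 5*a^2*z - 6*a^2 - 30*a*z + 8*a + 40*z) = (a + 3*z)/(a - 4)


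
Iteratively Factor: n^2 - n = (n)*(n - 1)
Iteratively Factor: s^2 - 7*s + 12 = (s - 4)*(s - 3)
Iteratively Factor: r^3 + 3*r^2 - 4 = (r + 2)*(r^2 + r - 2) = (r + 2)^2*(r - 1)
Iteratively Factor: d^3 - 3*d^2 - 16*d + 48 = (d - 4)*(d^2 + d - 12) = (d - 4)*(d + 4)*(d - 3)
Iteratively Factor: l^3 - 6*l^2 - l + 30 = (l - 3)*(l^2 - 3*l - 10) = (l - 3)*(l + 2)*(l - 5)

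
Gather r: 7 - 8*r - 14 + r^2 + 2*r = r^2 - 6*r - 7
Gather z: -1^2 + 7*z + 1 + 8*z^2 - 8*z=8*z^2 - z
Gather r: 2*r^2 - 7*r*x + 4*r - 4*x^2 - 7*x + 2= 2*r^2 + r*(4 - 7*x) - 4*x^2 - 7*x + 2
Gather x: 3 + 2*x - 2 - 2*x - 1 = 0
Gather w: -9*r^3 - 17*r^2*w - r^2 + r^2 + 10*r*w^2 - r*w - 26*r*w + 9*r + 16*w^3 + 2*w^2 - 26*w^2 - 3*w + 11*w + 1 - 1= -9*r^3 + 9*r + 16*w^3 + w^2*(10*r - 24) + w*(-17*r^2 - 27*r + 8)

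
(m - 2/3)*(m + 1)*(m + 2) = m^3 + 7*m^2/3 - 4/3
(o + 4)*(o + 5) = o^2 + 9*o + 20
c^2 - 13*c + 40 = (c - 8)*(c - 5)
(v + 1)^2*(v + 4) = v^3 + 6*v^2 + 9*v + 4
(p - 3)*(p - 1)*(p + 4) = p^3 - 13*p + 12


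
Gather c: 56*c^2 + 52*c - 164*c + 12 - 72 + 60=56*c^2 - 112*c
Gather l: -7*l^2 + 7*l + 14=-7*l^2 + 7*l + 14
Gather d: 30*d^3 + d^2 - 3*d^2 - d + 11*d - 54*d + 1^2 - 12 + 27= 30*d^3 - 2*d^2 - 44*d + 16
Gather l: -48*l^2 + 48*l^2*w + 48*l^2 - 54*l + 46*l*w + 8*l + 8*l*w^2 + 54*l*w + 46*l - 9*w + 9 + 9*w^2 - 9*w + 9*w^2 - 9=48*l^2*w + l*(8*w^2 + 100*w) + 18*w^2 - 18*w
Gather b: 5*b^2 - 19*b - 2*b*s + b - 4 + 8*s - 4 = 5*b^2 + b*(-2*s - 18) + 8*s - 8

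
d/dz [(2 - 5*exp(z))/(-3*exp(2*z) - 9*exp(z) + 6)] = (-5*exp(2*z) + 4*exp(z) - 4)*exp(z)/(3*(exp(4*z) + 6*exp(3*z) + 5*exp(2*z) - 12*exp(z) + 4))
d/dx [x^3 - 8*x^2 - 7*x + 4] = 3*x^2 - 16*x - 7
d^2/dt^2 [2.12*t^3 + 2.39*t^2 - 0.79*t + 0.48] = 12.72*t + 4.78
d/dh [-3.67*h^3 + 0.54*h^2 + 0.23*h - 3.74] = -11.01*h^2 + 1.08*h + 0.23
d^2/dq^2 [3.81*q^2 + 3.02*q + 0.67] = 7.62000000000000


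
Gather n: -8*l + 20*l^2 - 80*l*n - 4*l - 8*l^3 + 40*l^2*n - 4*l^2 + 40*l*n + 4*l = -8*l^3 + 16*l^2 - 8*l + n*(40*l^2 - 40*l)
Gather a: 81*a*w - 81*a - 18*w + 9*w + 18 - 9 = a*(81*w - 81) - 9*w + 9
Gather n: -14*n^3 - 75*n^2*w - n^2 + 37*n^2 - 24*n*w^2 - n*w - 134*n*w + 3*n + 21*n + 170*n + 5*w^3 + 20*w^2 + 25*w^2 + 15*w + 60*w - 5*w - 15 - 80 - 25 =-14*n^3 + n^2*(36 - 75*w) + n*(-24*w^2 - 135*w + 194) + 5*w^3 + 45*w^2 + 70*w - 120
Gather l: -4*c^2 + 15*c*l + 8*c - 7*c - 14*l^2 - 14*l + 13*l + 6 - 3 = -4*c^2 + c - 14*l^2 + l*(15*c - 1) + 3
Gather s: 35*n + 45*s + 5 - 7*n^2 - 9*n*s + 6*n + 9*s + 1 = -7*n^2 + 41*n + s*(54 - 9*n) + 6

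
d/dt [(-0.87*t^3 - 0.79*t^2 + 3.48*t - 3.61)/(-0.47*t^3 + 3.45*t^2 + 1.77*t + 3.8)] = (-3.3728*t^4 + 0.1914*t^3 - 28.4124*t^2 + 18.905*t + 19.6137)/(0.2209*t^6 - 3.243*t^5 + 10.2387*t^4 + 8.641*t^3 + 29.3529*t^2 + 13.452*t + 14.44)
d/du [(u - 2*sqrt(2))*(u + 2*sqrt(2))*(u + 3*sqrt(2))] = 3*u^2 + 6*sqrt(2)*u - 8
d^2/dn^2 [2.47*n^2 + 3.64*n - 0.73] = 4.94000000000000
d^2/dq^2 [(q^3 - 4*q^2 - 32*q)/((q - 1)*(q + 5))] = 10*(q^3 - 24*q^2 - 81*q - 148)/(q^6 + 12*q^5 + 33*q^4 - 56*q^3 - 165*q^2 + 300*q - 125)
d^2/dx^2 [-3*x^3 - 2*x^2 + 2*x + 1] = -18*x - 4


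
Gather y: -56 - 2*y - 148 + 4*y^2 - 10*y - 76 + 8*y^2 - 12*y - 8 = 12*y^2 - 24*y - 288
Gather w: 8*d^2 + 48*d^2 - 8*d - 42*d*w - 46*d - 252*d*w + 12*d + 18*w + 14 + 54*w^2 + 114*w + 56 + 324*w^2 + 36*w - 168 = 56*d^2 - 42*d + 378*w^2 + w*(168 - 294*d) - 98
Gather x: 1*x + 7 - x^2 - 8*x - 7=-x^2 - 7*x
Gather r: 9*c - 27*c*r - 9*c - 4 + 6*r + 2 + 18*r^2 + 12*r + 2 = 18*r^2 + r*(18 - 27*c)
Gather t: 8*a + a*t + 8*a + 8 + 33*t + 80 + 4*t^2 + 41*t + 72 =16*a + 4*t^2 + t*(a + 74) + 160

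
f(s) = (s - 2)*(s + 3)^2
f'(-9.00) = 168.00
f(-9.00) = -396.00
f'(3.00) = 48.00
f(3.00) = 36.00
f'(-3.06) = 0.61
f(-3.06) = -0.02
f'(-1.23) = -8.30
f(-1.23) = -10.12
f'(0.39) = 0.58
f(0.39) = -18.50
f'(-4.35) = 18.97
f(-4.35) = -11.57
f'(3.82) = 71.34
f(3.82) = 84.65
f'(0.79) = 5.19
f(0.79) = -17.38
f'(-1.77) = -7.76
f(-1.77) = -5.70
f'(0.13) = -1.91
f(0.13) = -18.32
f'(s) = (s - 2)*(2*s + 6) + (s + 3)^2 = (s + 3)*(3*s - 1)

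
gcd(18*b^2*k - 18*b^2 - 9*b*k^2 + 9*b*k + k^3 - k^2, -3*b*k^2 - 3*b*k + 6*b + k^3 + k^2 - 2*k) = 3*b*k - 3*b - k^2 + k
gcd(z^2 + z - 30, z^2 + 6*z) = z + 6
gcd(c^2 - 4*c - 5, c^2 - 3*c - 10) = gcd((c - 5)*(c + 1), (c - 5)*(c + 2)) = c - 5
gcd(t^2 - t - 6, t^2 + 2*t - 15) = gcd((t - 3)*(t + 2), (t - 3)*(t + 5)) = t - 3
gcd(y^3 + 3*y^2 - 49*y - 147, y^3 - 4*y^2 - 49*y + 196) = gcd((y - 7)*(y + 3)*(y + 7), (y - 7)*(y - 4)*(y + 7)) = y^2 - 49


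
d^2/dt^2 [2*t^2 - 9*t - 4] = 4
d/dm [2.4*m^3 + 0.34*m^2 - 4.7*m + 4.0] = 7.2*m^2 + 0.68*m - 4.7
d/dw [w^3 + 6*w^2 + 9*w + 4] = 3*w^2 + 12*w + 9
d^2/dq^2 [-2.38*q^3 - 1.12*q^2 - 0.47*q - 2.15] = -14.28*q - 2.24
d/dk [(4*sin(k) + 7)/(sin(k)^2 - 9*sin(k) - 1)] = (-14*sin(k) + 4*cos(k)^2 + 55)*cos(k)/(9*sin(k) + cos(k)^2)^2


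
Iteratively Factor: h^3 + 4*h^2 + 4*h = (h + 2)*(h^2 + 2*h) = h*(h + 2)*(h + 2)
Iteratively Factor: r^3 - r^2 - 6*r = (r)*(r^2 - r - 6) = r*(r + 2)*(r - 3)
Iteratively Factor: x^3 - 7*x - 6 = (x - 3)*(x^2 + 3*x + 2) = (x - 3)*(x + 1)*(x + 2)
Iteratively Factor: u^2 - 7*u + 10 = (u - 5)*(u - 2)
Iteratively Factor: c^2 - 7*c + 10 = (c - 5)*(c - 2)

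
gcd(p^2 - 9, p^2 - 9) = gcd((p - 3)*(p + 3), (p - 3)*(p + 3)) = p^2 - 9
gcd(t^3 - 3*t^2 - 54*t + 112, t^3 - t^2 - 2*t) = t - 2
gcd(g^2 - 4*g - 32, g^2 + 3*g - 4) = g + 4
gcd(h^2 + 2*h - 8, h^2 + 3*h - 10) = h - 2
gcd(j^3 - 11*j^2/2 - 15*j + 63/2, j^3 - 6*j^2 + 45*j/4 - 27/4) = j - 3/2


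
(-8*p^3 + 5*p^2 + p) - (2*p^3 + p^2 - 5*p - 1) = -10*p^3 + 4*p^2 + 6*p + 1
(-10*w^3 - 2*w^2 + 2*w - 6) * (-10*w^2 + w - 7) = 100*w^5 + 10*w^4 + 48*w^3 + 76*w^2 - 20*w + 42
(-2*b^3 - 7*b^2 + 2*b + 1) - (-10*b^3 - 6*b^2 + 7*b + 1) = 8*b^3 - b^2 - 5*b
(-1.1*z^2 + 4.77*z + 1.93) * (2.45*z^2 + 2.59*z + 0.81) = -2.695*z^4 + 8.8375*z^3 + 16.1918*z^2 + 8.8624*z + 1.5633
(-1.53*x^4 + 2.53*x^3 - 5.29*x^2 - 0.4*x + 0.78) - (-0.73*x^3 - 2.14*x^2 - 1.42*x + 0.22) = -1.53*x^4 + 3.26*x^3 - 3.15*x^2 + 1.02*x + 0.56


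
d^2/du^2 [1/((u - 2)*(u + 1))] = 2*((u - 2)^2 + (u - 2)*(u + 1) + (u + 1)^2)/((u - 2)^3*(u + 1)^3)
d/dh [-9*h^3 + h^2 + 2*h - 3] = -27*h^2 + 2*h + 2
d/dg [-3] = 0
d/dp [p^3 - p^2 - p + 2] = 3*p^2 - 2*p - 1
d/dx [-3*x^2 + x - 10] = 1 - 6*x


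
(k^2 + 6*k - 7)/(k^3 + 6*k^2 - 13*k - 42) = (k - 1)/(k^2 - k - 6)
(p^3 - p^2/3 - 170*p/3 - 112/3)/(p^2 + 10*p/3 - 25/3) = (3*p^3 - p^2 - 170*p - 112)/(3*p^2 + 10*p - 25)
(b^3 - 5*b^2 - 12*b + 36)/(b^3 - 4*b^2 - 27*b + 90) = (b^2 + b - 6)/(b^2 + 2*b - 15)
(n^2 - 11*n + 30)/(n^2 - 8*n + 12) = (n - 5)/(n - 2)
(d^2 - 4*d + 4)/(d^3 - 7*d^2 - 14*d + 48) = (d - 2)/(d^2 - 5*d - 24)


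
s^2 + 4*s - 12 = (s - 2)*(s + 6)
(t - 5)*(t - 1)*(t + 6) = t^3 - 31*t + 30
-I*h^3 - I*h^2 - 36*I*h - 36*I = (h - 6*I)*(h + 6*I)*(-I*h - I)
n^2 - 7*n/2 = n*(n - 7/2)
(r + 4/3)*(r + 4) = r^2 + 16*r/3 + 16/3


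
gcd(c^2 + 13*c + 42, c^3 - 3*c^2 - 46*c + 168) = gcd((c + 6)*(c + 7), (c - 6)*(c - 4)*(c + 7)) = c + 7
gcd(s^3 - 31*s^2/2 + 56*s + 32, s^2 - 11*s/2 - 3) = s + 1/2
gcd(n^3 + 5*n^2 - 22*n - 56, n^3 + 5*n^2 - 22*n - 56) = n^3 + 5*n^2 - 22*n - 56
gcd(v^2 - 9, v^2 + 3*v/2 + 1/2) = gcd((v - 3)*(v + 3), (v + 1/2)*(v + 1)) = 1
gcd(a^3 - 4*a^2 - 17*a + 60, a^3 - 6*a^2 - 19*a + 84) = a^2 + a - 12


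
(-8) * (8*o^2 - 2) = 16 - 64*o^2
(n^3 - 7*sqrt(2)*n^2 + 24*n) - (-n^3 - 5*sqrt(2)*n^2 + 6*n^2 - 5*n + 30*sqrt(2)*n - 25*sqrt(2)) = 2*n^3 - 6*n^2 - 2*sqrt(2)*n^2 - 30*sqrt(2)*n + 29*n + 25*sqrt(2)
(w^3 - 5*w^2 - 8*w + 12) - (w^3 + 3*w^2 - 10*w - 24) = -8*w^2 + 2*w + 36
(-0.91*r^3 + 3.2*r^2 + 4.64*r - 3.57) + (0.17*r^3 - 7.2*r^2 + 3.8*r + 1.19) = -0.74*r^3 - 4.0*r^2 + 8.44*r - 2.38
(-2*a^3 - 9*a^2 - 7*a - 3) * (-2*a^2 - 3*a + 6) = 4*a^5 + 24*a^4 + 29*a^3 - 27*a^2 - 33*a - 18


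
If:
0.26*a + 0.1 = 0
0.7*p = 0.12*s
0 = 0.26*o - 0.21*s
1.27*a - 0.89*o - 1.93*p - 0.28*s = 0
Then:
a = -0.38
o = -0.30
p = -0.06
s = -0.37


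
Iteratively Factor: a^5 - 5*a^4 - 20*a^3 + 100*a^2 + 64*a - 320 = (a - 5)*(a^4 - 20*a^2 + 64) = (a - 5)*(a - 4)*(a^3 + 4*a^2 - 4*a - 16) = (a - 5)*(a - 4)*(a + 4)*(a^2 - 4) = (a - 5)*(a - 4)*(a + 2)*(a + 4)*(a - 2)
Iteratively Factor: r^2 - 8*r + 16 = (r - 4)*(r - 4)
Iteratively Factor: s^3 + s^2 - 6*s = (s)*(s^2 + s - 6) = s*(s - 2)*(s + 3)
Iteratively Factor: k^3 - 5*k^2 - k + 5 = (k - 5)*(k^2 - 1) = (k - 5)*(k + 1)*(k - 1)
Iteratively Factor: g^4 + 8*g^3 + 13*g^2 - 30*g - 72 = (g - 2)*(g^3 + 10*g^2 + 33*g + 36) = (g - 2)*(g + 3)*(g^2 + 7*g + 12) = (g - 2)*(g + 3)^2*(g + 4)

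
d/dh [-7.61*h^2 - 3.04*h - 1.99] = -15.22*h - 3.04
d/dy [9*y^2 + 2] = 18*y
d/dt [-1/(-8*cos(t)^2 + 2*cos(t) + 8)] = (8*cos(t) - 1)*sin(t)/(2*(4*sin(t)^2 + cos(t))^2)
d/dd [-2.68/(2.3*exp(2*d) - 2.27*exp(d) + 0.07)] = (12.328*exp(d) - 6.0836)*exp(d)/(2.3*exp(2*d) - 2.27*exp(d) + 0.07)^2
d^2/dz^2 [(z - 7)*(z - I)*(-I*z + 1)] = I*(14 - 6*z)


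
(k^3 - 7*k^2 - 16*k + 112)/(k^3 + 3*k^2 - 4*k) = (k^2 - 11*k + 28)/(k*(k - 1))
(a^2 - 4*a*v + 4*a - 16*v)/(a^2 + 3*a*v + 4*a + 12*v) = (a - 4*v)/(a + 3*v)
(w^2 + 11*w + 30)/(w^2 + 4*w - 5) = (w + 6)/(w - 1)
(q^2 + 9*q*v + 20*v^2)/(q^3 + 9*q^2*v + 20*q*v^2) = 1/q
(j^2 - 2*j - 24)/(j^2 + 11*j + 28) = (j - 6)/(j + 7)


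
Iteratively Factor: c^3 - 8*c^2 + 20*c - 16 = (c - 2)*(c^2 - 6*c + 8) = (c - 2)^2*(c - 4)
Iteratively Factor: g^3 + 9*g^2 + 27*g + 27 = (g + 3)*(g^2 + 6*g + 9) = (g + 3)^2*(g + 3)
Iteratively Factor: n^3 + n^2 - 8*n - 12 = (n + 2)*(n^2 - n - 6) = (n + 2)^2*(n - 3)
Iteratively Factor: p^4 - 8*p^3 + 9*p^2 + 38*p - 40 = (p - 1)*(p^3 - 7*p^2 + 2*p + 40) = (p - 5)*(p - 1)*(p^2 - 2*p - 8) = (p - 5)*(p - 1)*(p + 2)*(p - 4)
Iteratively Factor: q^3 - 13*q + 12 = (q - 1)*(q^2 + q - 12) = (q - 3)*(q - 1)*(q + 4)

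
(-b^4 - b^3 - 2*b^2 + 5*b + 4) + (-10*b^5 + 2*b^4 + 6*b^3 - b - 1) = -10*b^5 + b^4 + 5*b^3 - 2*b^2 + 4*b + 3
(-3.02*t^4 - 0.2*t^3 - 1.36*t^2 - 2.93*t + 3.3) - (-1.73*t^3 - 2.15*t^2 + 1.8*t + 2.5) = -3.02*t^4 + 1.53*t^3 + 0.79*t^2 - 4.73*t + 0.8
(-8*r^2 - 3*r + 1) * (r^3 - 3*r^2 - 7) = -8*r^5 + 21*r^4 + 10*r^3 + 53*r^2 + 21*r - 7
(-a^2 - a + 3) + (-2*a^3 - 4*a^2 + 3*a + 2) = -2*a^3 - 5*a^2 + 2*a + 5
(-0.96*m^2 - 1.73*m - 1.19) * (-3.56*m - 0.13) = 3.4176*m^3 + 6.2836*m^2 + 4.4613*m + 0.1547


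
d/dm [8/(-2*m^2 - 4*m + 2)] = 8*(m + 1)/(m^2 + 2*m - 1)^2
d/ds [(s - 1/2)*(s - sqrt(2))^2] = (s - sqrt(2))*(3*s - sqrt(2) - 1)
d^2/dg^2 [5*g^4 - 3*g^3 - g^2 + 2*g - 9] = 60*g^2 - 18*g - 2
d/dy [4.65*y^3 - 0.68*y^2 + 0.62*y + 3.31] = 13.95*y^2 - 1.36*y + 0.62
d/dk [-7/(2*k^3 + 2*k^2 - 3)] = 14*k*(3*k + 2)/(2*k^3 + 2*k^2 - 3)^2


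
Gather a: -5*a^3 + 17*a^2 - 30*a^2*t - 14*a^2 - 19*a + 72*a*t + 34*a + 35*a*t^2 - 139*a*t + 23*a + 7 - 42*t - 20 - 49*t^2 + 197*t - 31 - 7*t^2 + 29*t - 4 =-5*a^3 + a^2*(3 - 30*t) + a*(35*t^2 - 67*t + 38) - 56*t^2 + 184*t - 48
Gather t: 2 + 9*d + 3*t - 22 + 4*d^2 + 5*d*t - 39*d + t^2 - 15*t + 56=4*d^2 - 30*d + t^2 + t*(5*d - 12) + 36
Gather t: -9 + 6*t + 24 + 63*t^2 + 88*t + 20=63*t^2 + 94*t + 35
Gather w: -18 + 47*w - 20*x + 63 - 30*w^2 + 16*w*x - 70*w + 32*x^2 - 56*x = -30*w^2 + w*(16*x - 23) + 32*x^2 - 76*x + 45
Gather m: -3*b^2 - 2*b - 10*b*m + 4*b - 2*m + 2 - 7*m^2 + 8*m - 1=-3*b^2 + 2*b - 7*m^2 + m*(6 - 10*b) + 1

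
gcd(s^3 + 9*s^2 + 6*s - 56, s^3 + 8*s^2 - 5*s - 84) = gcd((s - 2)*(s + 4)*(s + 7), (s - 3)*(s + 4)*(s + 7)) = s^2 + 11*s + 28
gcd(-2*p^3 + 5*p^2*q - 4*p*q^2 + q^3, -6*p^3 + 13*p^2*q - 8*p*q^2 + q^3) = p^2 - 2*p*q + q^2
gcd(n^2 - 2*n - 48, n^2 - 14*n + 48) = n - 8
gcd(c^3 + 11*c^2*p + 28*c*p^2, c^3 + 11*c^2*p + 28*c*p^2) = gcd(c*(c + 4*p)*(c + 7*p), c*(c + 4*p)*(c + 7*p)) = c^3 + 11*c^2*p + 28*c*p^2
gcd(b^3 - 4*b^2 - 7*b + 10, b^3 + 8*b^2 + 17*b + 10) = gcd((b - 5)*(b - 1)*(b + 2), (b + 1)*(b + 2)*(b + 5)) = b + 2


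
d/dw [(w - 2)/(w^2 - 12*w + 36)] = (-w - 2)/(w^3 - 18*w^2 + 108*w - 216)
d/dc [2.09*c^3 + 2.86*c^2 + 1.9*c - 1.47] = 6.27*c^2 + 5.72*c + 1.9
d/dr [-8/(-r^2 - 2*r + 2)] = 16*(-r - 1)/(r^2 + 2*r - 2)^2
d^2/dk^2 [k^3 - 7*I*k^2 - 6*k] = 6*k - 14*I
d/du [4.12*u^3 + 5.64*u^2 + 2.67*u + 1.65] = 12.36*u^2 + 11.28*u + 2.67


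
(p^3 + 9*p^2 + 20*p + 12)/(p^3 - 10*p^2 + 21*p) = (p^3 + 9*p^2 + 20*p + 12)/(p*(p^2 - 10*p + 21))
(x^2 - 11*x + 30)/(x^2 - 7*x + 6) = (x - 5)/(x - 1)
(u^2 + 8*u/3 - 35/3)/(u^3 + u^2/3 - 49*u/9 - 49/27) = 9*(u + 5)/(9*u^2 + 24*u + 7)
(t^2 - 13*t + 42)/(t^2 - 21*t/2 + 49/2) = 2*(t - 6)/(2*t - 7)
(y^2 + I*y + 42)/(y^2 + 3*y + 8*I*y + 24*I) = (y^2 + I*y + 42)/(y^2 + y*(3 + 8*I) + 24*I)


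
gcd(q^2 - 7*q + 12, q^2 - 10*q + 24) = q - 4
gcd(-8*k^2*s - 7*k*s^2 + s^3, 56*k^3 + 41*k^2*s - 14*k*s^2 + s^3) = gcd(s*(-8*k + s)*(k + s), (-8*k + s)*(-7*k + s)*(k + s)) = -8*k^2 - 7*k*s + s^2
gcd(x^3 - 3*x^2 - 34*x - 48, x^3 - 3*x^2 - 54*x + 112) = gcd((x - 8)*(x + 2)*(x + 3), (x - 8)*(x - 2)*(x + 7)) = x - 8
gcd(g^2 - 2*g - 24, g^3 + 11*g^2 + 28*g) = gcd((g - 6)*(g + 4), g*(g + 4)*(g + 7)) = g + 4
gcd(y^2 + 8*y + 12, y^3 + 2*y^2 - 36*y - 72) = y^2 + 8*y + 12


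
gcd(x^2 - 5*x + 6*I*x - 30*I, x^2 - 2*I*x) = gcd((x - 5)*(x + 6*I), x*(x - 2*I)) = 1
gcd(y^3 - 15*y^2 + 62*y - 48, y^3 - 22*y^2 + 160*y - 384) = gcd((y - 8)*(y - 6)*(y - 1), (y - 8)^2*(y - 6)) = y^2 - 14*y + 48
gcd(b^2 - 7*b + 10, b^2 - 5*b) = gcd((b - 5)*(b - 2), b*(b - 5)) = b - 5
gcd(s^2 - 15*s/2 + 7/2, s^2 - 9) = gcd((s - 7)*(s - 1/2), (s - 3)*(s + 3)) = 1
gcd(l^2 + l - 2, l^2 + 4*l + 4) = l + 2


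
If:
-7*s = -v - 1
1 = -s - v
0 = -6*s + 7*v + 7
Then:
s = 0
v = -1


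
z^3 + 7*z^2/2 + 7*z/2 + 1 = (z + 1/2)*(z + 1)*(z + 2)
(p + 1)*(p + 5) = p^2 + 6*p + 5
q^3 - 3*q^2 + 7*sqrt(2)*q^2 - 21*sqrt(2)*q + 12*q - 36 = (q - 3)*(q + sqrt(2))*(q + 6*sqrt(2))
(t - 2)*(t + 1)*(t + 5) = t^3 + 4*t^2 - 7*t - 10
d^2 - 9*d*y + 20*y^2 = (d - 5*y)*(d - 4*y)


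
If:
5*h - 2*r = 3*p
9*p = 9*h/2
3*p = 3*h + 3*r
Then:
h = 0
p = 0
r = 0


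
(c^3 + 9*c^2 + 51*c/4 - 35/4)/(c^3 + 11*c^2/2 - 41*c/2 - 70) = (c - 1/2)/(c - 4)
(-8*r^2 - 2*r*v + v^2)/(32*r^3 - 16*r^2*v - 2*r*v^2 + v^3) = (-2*r - v)/(8*r^2 - 2*r*v - v^2)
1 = 1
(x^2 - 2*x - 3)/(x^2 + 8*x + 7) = (x - 3)/(x + 7)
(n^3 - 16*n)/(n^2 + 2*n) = (n^2 - 16)/(n + 2)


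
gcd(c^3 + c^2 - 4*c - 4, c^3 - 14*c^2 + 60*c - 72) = c - 2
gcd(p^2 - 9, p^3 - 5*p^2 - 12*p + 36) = p + 3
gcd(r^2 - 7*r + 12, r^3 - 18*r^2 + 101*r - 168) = r - 3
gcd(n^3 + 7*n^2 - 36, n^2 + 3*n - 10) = n - 2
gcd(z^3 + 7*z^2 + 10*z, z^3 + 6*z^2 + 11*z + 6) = z + 2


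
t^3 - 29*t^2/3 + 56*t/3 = t*(t - 7)*(t - 8/3)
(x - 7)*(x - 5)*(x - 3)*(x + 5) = x^4 - 10*x^3 - 4*x^2 + 250*x - 525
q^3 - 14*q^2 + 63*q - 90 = (q - 6)*(q - 5)*(q - 3)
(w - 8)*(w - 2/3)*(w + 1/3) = w^3 - 25*w^2/3 + 22*w/9 + 16/9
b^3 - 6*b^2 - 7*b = b*(b - 7)*(b + 1)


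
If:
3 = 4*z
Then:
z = 3/4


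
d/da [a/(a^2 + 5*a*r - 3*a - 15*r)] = (a^2 + 5*a*r - a*(2*a + 5*r - 3) - 3*a - 15*r)/(a^2 + 5*a*r - 3*a - 15*r)^2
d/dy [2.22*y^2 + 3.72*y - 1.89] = 4.44*y + 3.72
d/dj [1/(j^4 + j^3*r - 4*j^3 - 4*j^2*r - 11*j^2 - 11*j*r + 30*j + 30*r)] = (-4*j^3 - 3*j^2*r + 12*j^2 + 8*j*r + 22*j + 11*r - 30)/(j^4 + j^3*r - 4*j^3 - 4*j^2*r - 11*j^2 - 11*j*r + 30*j + 30*r)^2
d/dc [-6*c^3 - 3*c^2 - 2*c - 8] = -18*c^2 - 6*c - 2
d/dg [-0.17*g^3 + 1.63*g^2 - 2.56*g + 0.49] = -0.51*g^2 + 3.26*g - 2.56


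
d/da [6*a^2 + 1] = 12*a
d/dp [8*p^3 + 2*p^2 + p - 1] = 24*p^2 + 4*p + 1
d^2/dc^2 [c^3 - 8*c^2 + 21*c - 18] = 6*c - 16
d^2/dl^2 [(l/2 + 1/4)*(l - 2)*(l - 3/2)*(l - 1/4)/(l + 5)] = 3*(16*l^4 + 196*l^3 + 540*l^2 - 1300*l + 233)/(16*(l^3 + 15*l^2 + 75*l + 125))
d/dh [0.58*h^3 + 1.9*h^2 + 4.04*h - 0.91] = 1.74*h^2 + 3.8*h + 4.04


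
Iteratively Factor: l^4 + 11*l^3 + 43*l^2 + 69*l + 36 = (l + 1)*(l^3 + 10*l^2 + 33*l + 36) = (l + 1)*(l + 3)*(l^2 + 7*l + 12) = (l + 1)*(l + 3)*(l + 4)*(l + 3)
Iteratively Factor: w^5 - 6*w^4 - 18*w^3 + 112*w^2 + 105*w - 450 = (w - 5)*(w^4 - w^3 - 23*w^2 - 3*w + 90) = (w - 5)*(w + 3)*(w^3 - 4*w^2 - 11*w + 30) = (w - 5)^2*(w + 3)*(w^2 + w - 6) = (w - 5)^2*(w - 2)*(w + 3)*(w + 3)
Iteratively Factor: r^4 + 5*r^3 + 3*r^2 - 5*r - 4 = (r + 4)*(r^3 + r^2 - r - 1) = (r - 1)*(r + 4)*(r^2 + 2*r + 1) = (r - 1)*(r + 1)*(r + 4)*(r + 1)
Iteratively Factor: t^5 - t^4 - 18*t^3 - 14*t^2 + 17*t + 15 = (t - 5)*(t^4 + 4*t^3 + 2*t^2 - 4*t - 3) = (t - 5)*(t - 1)*(t^3 + 5*t^2 + 7*t + 3) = (t - 5)*(t - 1)*(t + 3)*(t^2 + 2*t + 1) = (t - 5)*(t - 1)*(t + 1)*(t + 3)*(t + 1)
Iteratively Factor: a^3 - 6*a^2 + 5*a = (a)*(a^2 - 6*a + 5) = a*(a - 1)*(a - 5)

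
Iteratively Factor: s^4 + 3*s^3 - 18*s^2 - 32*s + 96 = (s + 4)*(s^3 - s^2 - 14*s + 24) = (s - 3)*(s + 4)*(s^2 + 2*s - 8) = (s - 3)*(s - 2)*(s + 4)*(s + 4)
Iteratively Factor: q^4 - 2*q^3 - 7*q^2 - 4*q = (q + 1)*(q^3 - 3*q^2 - 4*q) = (q - 4)*(q + 1)*(q^2 + q) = q*(q - 4)*(q + 1)*(q + 1)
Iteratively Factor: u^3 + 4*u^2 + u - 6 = (u + 3)*(u^2 + u - 2) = (u + 2)*(u + 3)*(u - 1)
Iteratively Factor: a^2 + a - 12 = (a - 3)*(a + 4)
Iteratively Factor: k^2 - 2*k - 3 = (k - 3)*(k + 1)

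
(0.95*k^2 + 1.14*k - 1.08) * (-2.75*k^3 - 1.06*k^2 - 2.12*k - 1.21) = -2.6125*k^5 - 4.142*k^4 - 0.2524*k^3 - 2.4215*k^2 + 0.9102*k + 1.3068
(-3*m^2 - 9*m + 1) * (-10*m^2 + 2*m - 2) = 30*m^4 + 84*m^3 - 22*m^2 + 20*m - 2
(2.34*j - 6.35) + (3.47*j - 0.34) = 5.81*j - 6.69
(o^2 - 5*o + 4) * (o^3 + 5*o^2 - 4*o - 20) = o^5 - 25*o^3 + 20*o^2 + 84*o - 80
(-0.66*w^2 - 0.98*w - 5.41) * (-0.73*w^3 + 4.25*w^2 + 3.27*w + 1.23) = 0.4818*w^5 - 2.0896*w^4 - 2.3739*w^3 - 27.0089*w^2 - 18.8961*w - 6.6543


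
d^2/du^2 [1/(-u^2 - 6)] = 6*(2 - u^2)/(u^2 + 6)^3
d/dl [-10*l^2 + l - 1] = 1 - 20*l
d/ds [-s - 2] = -1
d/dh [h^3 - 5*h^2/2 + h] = 3*h^2 - 5*h + 1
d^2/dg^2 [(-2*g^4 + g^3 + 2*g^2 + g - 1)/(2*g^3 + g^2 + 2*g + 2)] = 2*(12*g^6 + 12*g^5 - 102*g^4 - 141*g^3 - 87*g^2 + 12*g + 2)/(8*g^9 + 12*g^8 + 30*g^7 + 49*g^6 + 54*g^5 + 66*g^4 + 56*g^3 + 36*g^2 + 24*g + 8)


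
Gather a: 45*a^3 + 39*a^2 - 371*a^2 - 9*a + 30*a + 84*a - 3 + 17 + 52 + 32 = 45*a^3 - 332*a^2 + 105*a + 98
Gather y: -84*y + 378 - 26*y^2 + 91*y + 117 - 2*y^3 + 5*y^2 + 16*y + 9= -2*y^3 - 21*y^2 + 23*y + 504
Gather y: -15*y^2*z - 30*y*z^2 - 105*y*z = -15*y^2*z + y*(-30*z^2 - 105*z)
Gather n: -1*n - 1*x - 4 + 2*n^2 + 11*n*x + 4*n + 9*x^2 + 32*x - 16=2*n^2 + n*(11*x + 3) + 9*x^2 + 31*x - 20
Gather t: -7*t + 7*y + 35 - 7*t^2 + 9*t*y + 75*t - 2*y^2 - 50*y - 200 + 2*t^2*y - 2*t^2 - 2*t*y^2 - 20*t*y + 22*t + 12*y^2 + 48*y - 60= t^2*(2*y - 9) + t*(-2*y^2 - 11*y + 90) + 10*y^2 + 5*y - 225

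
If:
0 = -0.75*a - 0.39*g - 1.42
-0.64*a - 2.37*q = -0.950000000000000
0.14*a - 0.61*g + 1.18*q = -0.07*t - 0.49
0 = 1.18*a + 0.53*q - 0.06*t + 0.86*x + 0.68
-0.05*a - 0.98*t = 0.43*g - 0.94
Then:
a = -3.20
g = 2.52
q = 1.27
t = 0.02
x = 2.83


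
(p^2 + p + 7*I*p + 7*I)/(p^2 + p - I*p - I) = (p + 7*I)/(p - I)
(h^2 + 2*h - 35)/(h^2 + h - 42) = (h - 5)/(h - 6)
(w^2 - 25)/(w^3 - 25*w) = 1/w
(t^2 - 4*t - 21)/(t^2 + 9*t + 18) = (t - 7)/(t + 6)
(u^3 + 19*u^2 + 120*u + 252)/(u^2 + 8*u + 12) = (u^2 + 13*u + 42)/(u + 2)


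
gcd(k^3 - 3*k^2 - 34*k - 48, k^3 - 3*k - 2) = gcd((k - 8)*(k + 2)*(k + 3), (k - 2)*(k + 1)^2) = 1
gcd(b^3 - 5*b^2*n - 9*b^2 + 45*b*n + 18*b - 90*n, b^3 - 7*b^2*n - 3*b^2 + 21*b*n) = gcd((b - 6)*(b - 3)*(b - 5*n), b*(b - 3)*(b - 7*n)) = b - 3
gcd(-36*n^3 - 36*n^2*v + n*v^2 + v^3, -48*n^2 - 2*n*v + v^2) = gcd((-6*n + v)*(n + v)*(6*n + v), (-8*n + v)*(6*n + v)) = 6*n + v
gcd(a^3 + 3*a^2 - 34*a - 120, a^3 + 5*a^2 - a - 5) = a + 5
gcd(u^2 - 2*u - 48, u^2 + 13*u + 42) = u + 6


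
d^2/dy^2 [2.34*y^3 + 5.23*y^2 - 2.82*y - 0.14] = 14.04*y + 10.46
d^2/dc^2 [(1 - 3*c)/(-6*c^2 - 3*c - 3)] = 2*((3*c - 1)*(4*c + 1)^2 - (18*c + 1)*(2*c^2 + c + 1))/(3*(2*c^2 + c + 1)^3)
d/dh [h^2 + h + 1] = 2*h + 1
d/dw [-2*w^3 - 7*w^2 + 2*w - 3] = -6*w^2 - 14*w + 2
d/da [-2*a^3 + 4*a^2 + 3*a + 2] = -6*a^2 + 8*a + 3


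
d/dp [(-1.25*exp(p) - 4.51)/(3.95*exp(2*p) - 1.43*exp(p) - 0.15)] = (4.9375*exp(2*p) + 35.629*exp(p) - 6.2618)*exp(p)/(15.6025*exp(4*p) - 11.297*exp(3*p) + 0.8599*exp(2*p) + 0.429*exp(p) + 0.0225)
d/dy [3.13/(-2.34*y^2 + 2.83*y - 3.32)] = (14.6484*y - 8.8579)/(2.34*y^2 - 2.83*y + 3.32)^2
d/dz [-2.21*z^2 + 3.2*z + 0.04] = 3.2 - 4.42*z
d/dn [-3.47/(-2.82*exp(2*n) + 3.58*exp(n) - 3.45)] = (12.4226 - 19.5708*exp(n))*exp(n)/(2.82*exp(2*n) - 3.58*exp(n) + 3.45)^2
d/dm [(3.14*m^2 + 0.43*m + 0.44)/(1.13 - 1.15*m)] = (-3.611*m^2 + 7.0964*m + 0.9919)/(1.3225*m^2 - 2.599*m + 1.2769)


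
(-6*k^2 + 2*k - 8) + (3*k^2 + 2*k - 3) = -3*k^2 + 4*k - 11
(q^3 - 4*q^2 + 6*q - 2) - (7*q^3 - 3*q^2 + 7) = -6*q^3 - q^2 + 6*q - 9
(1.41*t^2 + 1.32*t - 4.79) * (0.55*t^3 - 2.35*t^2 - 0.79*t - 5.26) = 0.7755*t^5 - 2.5875*t^4 - 6.8504*t^3 + 2.7971*t^2 - 3.1591*t + 25.1954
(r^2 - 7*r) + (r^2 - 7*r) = 2*r^2 - 14*r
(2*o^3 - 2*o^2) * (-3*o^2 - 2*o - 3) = -6*o^5 + 2*o^4 - 2*o^3 + 6*o^2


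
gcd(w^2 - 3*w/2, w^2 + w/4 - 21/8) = w - 3/2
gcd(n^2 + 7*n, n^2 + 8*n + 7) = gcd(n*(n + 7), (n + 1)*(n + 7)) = n + 7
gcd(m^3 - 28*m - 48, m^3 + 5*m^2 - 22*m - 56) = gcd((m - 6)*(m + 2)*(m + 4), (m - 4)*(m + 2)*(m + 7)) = m + 2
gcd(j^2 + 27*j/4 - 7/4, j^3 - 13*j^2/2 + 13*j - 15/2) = 1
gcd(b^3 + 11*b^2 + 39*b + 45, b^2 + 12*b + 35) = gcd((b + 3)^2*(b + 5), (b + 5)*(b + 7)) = b + 5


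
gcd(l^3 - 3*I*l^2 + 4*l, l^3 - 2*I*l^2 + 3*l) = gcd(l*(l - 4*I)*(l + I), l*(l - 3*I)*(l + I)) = l^2 + I*l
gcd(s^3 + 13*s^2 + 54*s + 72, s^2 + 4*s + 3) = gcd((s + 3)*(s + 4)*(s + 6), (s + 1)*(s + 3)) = s + 3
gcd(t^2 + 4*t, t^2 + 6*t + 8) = t + 4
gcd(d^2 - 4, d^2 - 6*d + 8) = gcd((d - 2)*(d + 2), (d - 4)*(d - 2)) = d - 2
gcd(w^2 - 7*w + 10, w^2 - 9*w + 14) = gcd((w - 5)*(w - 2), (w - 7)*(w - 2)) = w - 2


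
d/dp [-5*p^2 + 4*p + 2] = 4 - 10*p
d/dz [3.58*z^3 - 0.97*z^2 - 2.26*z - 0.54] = 10.74*z^2 - 1.94*z - 2.26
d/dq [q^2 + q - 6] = 2*q + 1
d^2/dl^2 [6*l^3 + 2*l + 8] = 36*l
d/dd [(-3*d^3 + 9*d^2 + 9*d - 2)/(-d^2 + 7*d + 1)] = (3*d^4 - 42*d^3 + 63*d^2 + 14*d + 23)/(d^4 - 14*d^3 + 47*d^2 + 14*d + 1)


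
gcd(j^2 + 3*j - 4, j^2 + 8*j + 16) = j + 4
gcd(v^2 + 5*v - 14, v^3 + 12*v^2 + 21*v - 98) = v^2 + 5*v - 14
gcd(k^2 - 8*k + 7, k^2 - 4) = 1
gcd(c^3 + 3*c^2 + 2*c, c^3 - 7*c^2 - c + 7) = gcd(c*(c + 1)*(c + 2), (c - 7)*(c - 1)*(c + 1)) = c + 1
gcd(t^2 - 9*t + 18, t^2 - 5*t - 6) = t - 6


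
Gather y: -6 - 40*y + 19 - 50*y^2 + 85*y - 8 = -50*y^2 + 45*y + 5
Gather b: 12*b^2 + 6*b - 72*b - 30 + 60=12*b^2 - 66*b + 30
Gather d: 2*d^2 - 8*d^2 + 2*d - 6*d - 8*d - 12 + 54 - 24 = -6*d^2 - 12*d + 18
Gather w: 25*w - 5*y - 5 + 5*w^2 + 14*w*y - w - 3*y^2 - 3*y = 5*w^2 + w*(14*y + 24) - 3*y^2 - 8*y - 5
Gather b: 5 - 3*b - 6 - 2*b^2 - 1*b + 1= -2*b^2 - 4*b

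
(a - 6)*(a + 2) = a^2 - 4*a - 12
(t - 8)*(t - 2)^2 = t^3 - 12*t^2 + 36*t - 32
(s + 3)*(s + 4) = s^2 + 7*s + 12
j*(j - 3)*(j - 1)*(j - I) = j^4 - 4*j^3 - I*j^3 + 3*j^2 + 4*I*j^2 - 3*I*j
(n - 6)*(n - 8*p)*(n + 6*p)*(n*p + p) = n^4*p - 2*n^3*p^2 - 5*n^3*p - 48*n^2*p^3 + 10*n^2*p^2 - 6*n^2*p + 240*n*p^3 + 12*n*p^2 + 288*p^3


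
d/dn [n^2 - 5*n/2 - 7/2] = 2*n - 5/2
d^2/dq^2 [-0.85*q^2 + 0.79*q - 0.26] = -1.70000000000000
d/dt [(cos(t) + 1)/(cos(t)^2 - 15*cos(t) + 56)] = (cos(t)^2 + 2*cos(t) - 71)*sin(t)/(cos(t)^2 - 15*cos(t) + 56)^2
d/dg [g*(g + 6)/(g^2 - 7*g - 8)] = (-13*g^2 - 16*g - 48)/(g^4 - 14*g^3 + 33*g^2 + 112*g + 64)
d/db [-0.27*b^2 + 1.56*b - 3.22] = 1.56 - 0.54*b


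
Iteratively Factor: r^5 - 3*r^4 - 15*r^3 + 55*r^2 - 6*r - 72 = (r - 3)*(r^4 - 15*r^2 + 10*r + 24) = (r - 3)^2*(r^3 + 3*r^2 - 6*r - 8) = (r - 3)^2*(r - 2)*(r^2 + 5*r + 4) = (r - 3)^2*(r - 2)*(r + 4)*(r + 1)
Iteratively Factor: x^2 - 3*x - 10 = (x + 2)*(x - 5)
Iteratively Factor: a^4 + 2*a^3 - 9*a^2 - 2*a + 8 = (a - 2)*(a^3 + 4*a^2 - a - 4) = (a - 2)*(a + 4)*(a^2 - 1) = (a - 2)*(a + 1)*(a + 4)*(a - 1)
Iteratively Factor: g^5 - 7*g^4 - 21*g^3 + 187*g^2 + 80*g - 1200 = (g - 4)*(g^4 - 3*g^3 - 33*g^2 + 55*g + 300) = (g - 4)*(g + 3)*(g^3 - 6*g^2 - 15*g + 100) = (g - 4)*(g + 3)*(g + 4)*(g^2 - 10*g + 25) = (g - 5)*(g - 4)*(g + 3)*(g + 4)*(g - 5)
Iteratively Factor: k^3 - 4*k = (k - 2)*(k^2 + 2*k) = k*(k - 2)*(k + 2)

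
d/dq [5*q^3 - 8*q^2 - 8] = q*(15*q - 16)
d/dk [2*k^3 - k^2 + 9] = 2*k*(3*k - 1)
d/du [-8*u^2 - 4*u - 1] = -16*u - 4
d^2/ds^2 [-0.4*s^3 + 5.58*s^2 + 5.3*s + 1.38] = 11.16 - 2.4*s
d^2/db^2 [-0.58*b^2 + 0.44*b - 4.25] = -1.16000000000000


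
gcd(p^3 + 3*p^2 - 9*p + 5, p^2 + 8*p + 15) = p + 5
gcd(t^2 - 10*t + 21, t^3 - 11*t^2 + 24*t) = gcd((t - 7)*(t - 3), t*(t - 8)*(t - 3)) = t - 3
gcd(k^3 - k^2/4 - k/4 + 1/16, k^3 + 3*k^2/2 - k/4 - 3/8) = k^2 - 1/4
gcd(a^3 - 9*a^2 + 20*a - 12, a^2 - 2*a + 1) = a - 1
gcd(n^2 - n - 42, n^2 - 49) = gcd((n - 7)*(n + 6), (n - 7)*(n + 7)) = n - 7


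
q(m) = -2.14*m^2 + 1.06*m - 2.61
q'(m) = 1.06 - 4.28*m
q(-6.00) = -86.01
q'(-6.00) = 26.74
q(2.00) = -9.05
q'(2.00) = -7.50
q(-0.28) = -3.07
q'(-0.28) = 2.26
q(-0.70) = -4.40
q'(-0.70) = 4.06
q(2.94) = -17.99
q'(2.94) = -11.52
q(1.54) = -6.05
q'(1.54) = -5.53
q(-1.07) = -6.19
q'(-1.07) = 5.64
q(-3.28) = -29.11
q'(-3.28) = 15.10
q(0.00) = -2.61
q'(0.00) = 1.06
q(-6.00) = -86.01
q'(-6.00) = 26.74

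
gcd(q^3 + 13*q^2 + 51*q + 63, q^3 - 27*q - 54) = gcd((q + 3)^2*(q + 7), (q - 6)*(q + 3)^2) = q^2 + 6*q + 9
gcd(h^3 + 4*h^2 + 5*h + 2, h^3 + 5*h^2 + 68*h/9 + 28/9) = h + 2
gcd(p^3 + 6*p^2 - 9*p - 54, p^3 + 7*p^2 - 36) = p^2 + 9*p + 18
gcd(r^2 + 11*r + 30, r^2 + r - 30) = r + 6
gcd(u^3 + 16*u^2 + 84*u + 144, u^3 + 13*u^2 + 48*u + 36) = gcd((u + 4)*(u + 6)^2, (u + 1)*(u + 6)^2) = u^2 + 12*u + 36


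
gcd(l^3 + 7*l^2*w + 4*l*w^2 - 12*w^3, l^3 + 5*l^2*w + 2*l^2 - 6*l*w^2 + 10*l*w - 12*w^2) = -l^2 - 5*l*w + 6*w^2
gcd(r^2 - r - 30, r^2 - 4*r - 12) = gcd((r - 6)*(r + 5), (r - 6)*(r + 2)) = r - 6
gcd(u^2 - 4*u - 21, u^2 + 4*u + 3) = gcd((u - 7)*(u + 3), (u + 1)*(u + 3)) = u + 3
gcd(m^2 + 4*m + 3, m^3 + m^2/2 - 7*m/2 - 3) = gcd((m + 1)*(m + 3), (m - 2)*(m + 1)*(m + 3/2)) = m + 1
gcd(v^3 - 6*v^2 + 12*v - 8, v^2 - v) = 1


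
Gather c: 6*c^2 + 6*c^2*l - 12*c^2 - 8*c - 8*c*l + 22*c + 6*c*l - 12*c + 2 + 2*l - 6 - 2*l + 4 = c^2*(6*l - 6) + c*(2 - 2*l)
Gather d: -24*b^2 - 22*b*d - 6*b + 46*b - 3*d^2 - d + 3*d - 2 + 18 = -24*b^2 + 40*b - 3*d^2 + d*(2 - 22*b) + 16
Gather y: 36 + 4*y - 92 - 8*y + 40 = -4*y - 16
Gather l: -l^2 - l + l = -l^2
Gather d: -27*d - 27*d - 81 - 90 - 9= -54*d - 180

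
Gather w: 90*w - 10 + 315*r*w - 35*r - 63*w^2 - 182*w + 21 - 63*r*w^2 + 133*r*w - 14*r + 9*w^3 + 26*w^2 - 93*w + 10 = -49*r + 9*w^3 + w^2*(-63*r - 37) + w*(448*r - 185) + 21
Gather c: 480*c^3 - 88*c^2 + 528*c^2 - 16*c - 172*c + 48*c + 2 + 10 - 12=480*c^3 + 440*c^2 - 140*c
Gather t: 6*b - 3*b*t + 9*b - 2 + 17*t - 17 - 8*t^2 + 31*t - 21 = 15*b - 8*t^2 + t*(48 - 3*b) - 40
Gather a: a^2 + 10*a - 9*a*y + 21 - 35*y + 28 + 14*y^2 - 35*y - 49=a^2 + a*(10 - 9*y) + 14*y^2 - 70*y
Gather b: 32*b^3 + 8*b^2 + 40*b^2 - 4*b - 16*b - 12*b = 32*b^3 + 48*b^2 - 32*b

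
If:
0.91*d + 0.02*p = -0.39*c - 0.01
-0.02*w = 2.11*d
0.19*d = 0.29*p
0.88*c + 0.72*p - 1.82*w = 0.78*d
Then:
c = -0.03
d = 0.00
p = 0.00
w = -0.01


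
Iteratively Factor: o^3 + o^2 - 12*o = (o + 4)*(o^2 - 3*o) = o*(o + 4)*(o - 3)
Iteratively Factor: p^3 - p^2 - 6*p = (p + 2)*(p^2 - 3*p) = (p - 3)*(p + 2)*(p)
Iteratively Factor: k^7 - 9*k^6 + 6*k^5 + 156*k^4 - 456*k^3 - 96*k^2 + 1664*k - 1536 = (k - 4)*(k^6 - 5*k^5 - 14*k^4 + 100*k^3 - 56*k^2 - 320*k + 384) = (k - 4)^2*(k^5 - k^4 - 18*k^3 + 28*k^2 + 56*k - 96) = (k - 4)^2*(k + 4)*(k^4 - 5*k^3 + 2*k^2 + 20*k - 24) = (k - 4)^2*(k - 2)*(k + 4)*(k^3 - 3*k^2 - 4*k + 12) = (k - 4)^2*(k - 3)*(k - 2)*(k + 4)*(k^2 - 4) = (k - 4)^2*(k - 3)*(k - 2)*(k + 2)*(k + 4)*(k - 2)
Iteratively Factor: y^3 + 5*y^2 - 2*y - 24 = (y + 3)*(y^2 + 2*y - 8) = (y + 3)*(y + 4)*(y - 2)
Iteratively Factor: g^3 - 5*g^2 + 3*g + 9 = (g - 3)*(g^2 - 2*g - 3) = (g - 3)^2*(g + 1)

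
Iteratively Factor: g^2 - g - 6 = (g - 3)*(g + 2)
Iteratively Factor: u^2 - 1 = (u + 1)*(u - 1)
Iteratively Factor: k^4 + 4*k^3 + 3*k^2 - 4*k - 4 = (k + 1)*(k^3 + 3*k^2 - 4) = (k + 1)*(k + 2)*(k^2 + k - 2) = (k + 1)*(k + 2)^2*(k - 1)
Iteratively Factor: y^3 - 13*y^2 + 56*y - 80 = (y - 5)*(y^2 - 8*y + 16) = (y - 5)*(y - 4)*(y - 4)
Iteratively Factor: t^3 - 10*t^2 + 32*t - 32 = (t - 4)*(t^2 - 6*t + 8) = (t - 4)^2*(t - 2)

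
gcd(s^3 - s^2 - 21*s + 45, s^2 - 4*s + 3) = s - 3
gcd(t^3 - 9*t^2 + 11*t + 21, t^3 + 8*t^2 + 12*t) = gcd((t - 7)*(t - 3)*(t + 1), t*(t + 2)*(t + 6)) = 1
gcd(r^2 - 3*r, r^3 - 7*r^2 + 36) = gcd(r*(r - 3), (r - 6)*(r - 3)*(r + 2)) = r - 3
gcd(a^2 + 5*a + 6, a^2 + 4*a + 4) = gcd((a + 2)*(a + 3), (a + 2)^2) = a + 2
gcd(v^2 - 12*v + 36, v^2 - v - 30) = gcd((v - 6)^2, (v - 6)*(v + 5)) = v - 6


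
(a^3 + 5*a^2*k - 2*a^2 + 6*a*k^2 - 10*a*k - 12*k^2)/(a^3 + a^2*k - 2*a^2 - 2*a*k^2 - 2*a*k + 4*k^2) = (a + 3*k)/(a - k)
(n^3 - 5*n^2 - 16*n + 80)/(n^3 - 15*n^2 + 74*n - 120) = (n + 4)/(n - 6)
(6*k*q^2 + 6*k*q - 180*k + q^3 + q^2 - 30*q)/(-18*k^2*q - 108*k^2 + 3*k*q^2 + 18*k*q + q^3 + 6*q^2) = (q - 5)/(-3*k + q)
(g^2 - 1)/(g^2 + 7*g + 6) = (g - 1)/(g + 6)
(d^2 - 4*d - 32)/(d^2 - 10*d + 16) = (d + 4)/(d - 2)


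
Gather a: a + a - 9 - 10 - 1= 2*a - 20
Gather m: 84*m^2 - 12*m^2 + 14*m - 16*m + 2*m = 72*m^2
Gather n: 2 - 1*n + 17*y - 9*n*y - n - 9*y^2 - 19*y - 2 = n*(-9*y - 2) - 9*y^2 - 2*y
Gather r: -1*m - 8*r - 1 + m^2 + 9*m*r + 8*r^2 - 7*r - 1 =m^2 - m + 8*r^2 + r*(9*m - 15) - 2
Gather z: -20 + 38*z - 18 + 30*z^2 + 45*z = 30*z^2 + 83*z - 38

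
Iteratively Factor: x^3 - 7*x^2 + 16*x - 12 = (x - 2)*(x^2 - 5*x + 6) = (x - 3)*(x - 2)*(x - 2)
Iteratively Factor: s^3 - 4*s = (s + 2)*(s^2 - 2*s) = s*(s + 2)*(s - 2)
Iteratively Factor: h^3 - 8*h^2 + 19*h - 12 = (h - 4)*(h^2 - 4*h + 3) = (h - 4)*(h - 3)*(h - 1)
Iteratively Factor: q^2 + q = (q + 1)*(q)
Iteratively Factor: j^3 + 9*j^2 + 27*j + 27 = (j + 3)*(j^2 + 6*j + 9) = (j + 3)^2*(j + 3)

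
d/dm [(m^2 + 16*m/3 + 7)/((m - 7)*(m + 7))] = 16*(-m^2 - 21*m - 49)/(3*(m^4 - 98*m^2 + 2401))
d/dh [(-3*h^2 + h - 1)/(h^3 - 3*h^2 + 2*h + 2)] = (3*h^4 - 2*h^3 - 18*h + 4)/(h^6 - 6*h^5 + 13*h^4 - 8*h^3 - 8*h^2 + 8*h + 4)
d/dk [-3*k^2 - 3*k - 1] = -6*k - 3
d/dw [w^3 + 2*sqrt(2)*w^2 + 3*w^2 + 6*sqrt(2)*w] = 3*w^2 + 4*sqrt(2)*w + 6*w + 6*sqrt(2)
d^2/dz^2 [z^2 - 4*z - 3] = 2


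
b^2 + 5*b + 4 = (b + 1)*(b + 4)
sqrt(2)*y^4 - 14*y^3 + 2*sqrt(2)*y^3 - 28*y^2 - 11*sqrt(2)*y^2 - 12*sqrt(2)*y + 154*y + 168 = (y - 3)*(y + 4)*(y - 7*sqrt(2))*(sqrt(2)*y + sqrt(2))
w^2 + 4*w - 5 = (w - 1)*(w + 5)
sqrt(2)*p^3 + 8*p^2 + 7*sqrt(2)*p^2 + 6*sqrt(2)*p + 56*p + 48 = (p + 6)*(p + 4*sqrt(2))*(sqrt(2)*p + sqrt(2))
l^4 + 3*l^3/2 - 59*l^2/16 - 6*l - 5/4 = (l - 2)*(l + 1/4)*(l + 5/4)*(l + 2)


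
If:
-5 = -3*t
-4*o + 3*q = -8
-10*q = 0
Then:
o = 2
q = 0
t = 5/3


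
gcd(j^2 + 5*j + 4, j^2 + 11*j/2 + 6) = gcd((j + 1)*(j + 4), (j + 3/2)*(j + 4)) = j + 4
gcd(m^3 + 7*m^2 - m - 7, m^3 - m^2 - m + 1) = m^2 - 1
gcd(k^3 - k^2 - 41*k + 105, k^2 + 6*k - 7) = k + 7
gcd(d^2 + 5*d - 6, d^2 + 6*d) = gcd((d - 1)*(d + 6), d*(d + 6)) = d + 6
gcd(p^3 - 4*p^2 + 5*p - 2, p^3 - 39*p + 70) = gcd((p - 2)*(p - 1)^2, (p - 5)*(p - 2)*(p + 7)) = p - 2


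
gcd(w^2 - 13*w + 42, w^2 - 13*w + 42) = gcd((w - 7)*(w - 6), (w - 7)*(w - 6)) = w^2 - 13*w + 42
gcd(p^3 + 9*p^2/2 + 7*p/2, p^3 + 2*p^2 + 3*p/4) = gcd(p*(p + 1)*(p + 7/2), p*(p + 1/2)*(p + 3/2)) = p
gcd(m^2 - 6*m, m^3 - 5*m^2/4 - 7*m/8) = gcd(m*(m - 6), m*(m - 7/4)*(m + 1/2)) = m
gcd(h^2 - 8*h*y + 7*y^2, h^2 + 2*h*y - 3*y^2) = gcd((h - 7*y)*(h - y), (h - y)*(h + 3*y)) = -h + y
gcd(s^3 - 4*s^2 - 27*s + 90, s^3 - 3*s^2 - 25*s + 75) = s^2 + 2*s - 15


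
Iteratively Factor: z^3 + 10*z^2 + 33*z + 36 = (z + 3)*(z^2 + 7*z + 12) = (z + 3)^2*(z + 4)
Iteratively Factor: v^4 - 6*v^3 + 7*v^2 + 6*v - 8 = (v - 1)*(v^3 - 5*v^2 + 2*v + 8) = (v - 1)*(v + 1)*(v^2 - 6*v + 8) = (v - 2)*(v - 1)*(v + 1)*(v - 4)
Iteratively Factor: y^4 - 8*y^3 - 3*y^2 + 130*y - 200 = (y + 4)*(y^3 - 12*y^2 + 45*y - 50) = (y - 5)*(y + 4)*(y^2 - 7*y + 10) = (y - 5)^2*(y + 4)*(y - 2)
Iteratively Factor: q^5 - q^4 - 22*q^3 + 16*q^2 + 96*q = (q - 4)*(q^4 + 3*q^3 - 10*q^2 - 24*q) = q*(q - 4)*(q^3 + 3*q^2 - 10*q - 24) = q*(q - 4)*(q - 3)*(q^2 + 6*q + 8) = q*(q - 4)*(q - 3)*(q + 2)*(q + 4)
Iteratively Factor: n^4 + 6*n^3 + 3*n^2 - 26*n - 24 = (n + 4)*(n^3 + 2*n^2 - 5*n - 6) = (n + 3)*(n + 4)*(n^2 - n - 2) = (n - 2)*(n + 3)*(n + 4)*(n + 1)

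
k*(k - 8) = k^2 - 8*k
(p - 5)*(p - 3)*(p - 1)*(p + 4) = p^4 - 5*p^3 - 13*p^2 + 77*p - 60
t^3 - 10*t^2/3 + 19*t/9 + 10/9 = (t - 2)*(t - 5/3)*(t + 1/3)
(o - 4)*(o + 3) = o^2 - o - 12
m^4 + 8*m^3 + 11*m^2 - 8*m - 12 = (m - 1)*(m + 1)*(m + 2)*(m + 6)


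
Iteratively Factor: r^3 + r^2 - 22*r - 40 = (r - 5)*(r^2 + 6*r + 8) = (r - 5)*(r + 4)*(r + 2)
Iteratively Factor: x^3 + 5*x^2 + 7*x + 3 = (x + 1)*(x^2 + 4*x + 3) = (x + 1)*(x + 3)*(x + 1)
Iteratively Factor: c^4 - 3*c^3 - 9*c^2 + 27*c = (c - 3)*(c^3 - 9*c) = c*(c - 3)*(c^2 - 9) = c*(c - 3)^2*(c + 3)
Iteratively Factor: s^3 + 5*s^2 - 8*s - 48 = (s - 3)*(s^2 + 8*s + 16) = (s - 3)*(s + 4)*(s + 4)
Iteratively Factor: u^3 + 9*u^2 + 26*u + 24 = (u + 4)*(u^2 + 5*u + 6) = (u + 2)*(u + 4)*(u + 3)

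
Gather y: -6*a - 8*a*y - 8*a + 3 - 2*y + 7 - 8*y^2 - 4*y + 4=-14*a - 8*y^2 + y*(-8*a - 6) + 14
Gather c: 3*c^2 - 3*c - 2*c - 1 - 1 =3*c^2 - 5*c - 2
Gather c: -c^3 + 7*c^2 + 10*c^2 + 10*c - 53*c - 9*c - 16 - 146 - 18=-c^3 + 17*c^2 - 52*c - 180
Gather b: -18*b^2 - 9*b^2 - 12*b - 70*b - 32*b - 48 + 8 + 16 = -27*b^2 - 114*b - 24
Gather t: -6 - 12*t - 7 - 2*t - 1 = -14*t - 14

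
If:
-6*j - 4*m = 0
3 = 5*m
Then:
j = -2/5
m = 3/5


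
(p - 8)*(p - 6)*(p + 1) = p^3 - 13*p^2 + 34*p + 48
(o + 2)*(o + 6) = o^2 + 8*o + 12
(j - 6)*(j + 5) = j^2 - j - 30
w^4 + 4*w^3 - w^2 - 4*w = w*(w - 1)*(w + 1)*(w + 4)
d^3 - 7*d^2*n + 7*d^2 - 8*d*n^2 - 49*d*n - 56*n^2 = (d + 7)*(d - 8*n)*(d + n)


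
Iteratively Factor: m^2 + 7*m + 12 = (m + 4)*(m + 3)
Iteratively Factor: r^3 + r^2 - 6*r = (r - 2)*(r^2 + 3*r) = r*(r - 2)*(r + 3)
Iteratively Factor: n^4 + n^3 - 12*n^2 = (n + 4)*(n^3 - 3*n^2) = n*(n + 4)*(n^2 - 3*n) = n*(n - 3)*(n + 4)*(n)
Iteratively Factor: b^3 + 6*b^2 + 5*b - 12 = (b + 3)*(b^2 + 3*b - 4) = (b + 3)*(b + 4)*(b - 1)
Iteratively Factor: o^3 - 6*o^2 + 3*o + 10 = (o - 5)*(o^2 - o - 2) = (o - 5)*(o + 1)*(o - 2)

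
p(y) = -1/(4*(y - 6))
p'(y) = 1/(4*(y - 6)^2)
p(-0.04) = 0.04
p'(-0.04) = 0.01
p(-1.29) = 0.03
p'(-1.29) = 0.00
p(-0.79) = 0.04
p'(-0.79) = 0.01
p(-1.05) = 0.04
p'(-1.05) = 0.01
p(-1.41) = 0.03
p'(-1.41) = 0.00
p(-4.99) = 0.02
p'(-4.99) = 0.00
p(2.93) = 0.08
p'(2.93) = 0.03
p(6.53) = -0.47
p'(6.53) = 0.89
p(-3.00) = 0.03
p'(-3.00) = 0.00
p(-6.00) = 0.02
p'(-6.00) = 0.00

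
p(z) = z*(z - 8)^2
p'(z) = z*(2*z - 16) + (z - 8)^2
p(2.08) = 72.90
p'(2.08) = 10.42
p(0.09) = 5.63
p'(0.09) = 61.14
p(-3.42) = -446.02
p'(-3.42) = 208.53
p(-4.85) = -800.84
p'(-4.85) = 289.77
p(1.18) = 54.88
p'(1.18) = 30.42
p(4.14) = 61.68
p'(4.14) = -17.06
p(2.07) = 72.79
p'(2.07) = 10.61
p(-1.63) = -151.16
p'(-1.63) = 124.13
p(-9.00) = -2601.00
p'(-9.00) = 595.00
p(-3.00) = -363.00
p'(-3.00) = 187.00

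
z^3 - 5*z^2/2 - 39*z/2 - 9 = (z - 6)*(z + 1/2)*(z + 3)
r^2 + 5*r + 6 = (r + 2)*(r + 3)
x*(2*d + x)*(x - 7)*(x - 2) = 2*d*x^3 - 18*d*x^2 + 28*d*x + x^4 - 9*x^3 + 14*x^2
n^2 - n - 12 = (n - 4)*(n + 3)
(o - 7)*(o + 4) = o^2 - 3*o - 28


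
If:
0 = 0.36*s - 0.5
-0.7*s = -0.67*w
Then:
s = 1.39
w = 1.45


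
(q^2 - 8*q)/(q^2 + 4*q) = (q - 8)/(q + 4)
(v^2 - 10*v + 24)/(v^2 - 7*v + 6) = (v - 4)/(v - 1)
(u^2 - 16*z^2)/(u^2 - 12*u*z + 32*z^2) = (-u - 4*z)/(-u + 8*z)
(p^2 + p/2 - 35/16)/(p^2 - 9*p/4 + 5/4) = (p + 7/4)/(p - 1)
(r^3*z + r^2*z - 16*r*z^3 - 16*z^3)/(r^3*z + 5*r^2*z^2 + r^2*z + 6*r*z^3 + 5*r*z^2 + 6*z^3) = (r^2 - 16*z^2)/(r^2 + 5*r*z + 6*z^2)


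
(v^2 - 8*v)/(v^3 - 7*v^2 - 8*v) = 1/(v + 1)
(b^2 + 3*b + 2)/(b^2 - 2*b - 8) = (b + 1)/(b - 4)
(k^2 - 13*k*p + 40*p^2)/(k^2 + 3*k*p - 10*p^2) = (k^2 - 13*k*p + 40*p^2)/(k^2 + 3*k*p - 10*p^2)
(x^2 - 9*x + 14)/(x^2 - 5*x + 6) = (x - 7)/(x - 3)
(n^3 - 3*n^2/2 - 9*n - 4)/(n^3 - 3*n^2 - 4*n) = (n^2 + 5*n/2 + 1)/(n*(n + 1))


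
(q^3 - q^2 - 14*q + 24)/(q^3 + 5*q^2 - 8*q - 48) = (q - 2)/(q + 4)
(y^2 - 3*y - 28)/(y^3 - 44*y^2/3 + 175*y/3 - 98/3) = 3*(y + 4)/(3*y^2 - 23*y + 14)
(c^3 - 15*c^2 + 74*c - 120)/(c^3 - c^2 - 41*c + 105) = (c^2 - 10*c + 24)/(c^2 + 4*c - 21)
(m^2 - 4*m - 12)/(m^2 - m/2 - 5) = 2*(m - 6)/(2*m - 5)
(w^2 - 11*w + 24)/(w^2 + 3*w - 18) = (w - 8)/(w + 6)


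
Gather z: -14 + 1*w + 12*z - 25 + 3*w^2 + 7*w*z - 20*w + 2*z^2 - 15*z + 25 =3*w^2 - 19*w + 2*z^2 + z*(7*w - 3) - 14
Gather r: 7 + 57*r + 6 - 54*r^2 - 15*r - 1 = -54*r^2 + 42*r + 12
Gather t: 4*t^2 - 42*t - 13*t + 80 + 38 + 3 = 4*t^2 - 55*t + 121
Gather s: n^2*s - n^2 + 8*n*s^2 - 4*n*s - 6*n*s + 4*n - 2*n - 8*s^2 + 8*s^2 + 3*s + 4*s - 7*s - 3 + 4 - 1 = -n^2 + 8*n*s^2 + 2*n + s*(n^2 - 10*n)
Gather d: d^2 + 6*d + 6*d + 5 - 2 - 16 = d^2 + 12*d - 13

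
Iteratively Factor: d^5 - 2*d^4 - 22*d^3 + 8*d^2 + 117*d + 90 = (d + 3)*(d^4 - 5*d^3 - 7*d^2 + 29*d + 30) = (d - 5)*(d + 3)*(d^3 - 7*d - 6) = (d - 5)*(d - 3)*(d + 3)*(d^2 + 3*d + 2) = (d - 5)*(d - 3)*(d + 2)*(d + 3)*(d + 1)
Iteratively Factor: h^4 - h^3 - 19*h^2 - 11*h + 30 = (h + 3)*(h^3 - 4*h^2 - 7*h + 10) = (h + 2)*(h + 3)*(h^2 - 6*h + 5) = (h - 5)*(h + 2)*(h + 3)*(h - 1)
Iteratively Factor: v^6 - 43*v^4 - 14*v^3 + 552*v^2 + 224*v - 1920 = (v - 4)*(v^5 + 4*v^4 - 27*v^3 - 122*v^2 + 64*v + 480) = (v - 5)*(v - 4)*(v^4 + 9*v^3 + 18*v^2 - 32*v - 96) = (v - 5)*(v - 4)*(v + 3)*(v^3 + 6*v^2 - 32) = (v - 5)*(v - 4)*(v + 3)*(v + 4)*(v^2 + 2*v - 8) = (v - 5)*(v - 4)*(v - 2)*(v + 3)*(v + 4)*(v + 4)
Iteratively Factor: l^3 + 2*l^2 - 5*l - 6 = (l + 1)*(l^2 + l - 6) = (l + 1)*(l + 3)*(l - 2)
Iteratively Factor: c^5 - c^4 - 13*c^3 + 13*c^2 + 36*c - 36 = (c - 2)*(c^4 + c^3 - 11*c^2 - 9*c + 18) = (c - 2)*(c - 1)*(c^3 + 2*c^2 - 9*c - 18) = (c - 3)*(c - 2)*(c - 1)*(c^2 + 5*c + 6) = (c - 3)*(c - 2)*(c - 1)*(c + 2)*(c + 3)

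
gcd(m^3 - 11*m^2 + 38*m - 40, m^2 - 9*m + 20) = m^2 - 9*m + 20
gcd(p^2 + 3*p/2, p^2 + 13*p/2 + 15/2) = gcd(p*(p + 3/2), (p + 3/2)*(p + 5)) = p + 3/2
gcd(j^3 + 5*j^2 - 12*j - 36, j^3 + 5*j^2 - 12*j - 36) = j^3 + 5*j^2 - 12*j - 36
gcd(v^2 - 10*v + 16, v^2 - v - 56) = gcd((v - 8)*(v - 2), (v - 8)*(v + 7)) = v - 8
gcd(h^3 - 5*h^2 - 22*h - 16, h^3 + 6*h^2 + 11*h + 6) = h^2 + 3*h + 2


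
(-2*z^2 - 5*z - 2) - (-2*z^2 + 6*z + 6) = -11*z - 8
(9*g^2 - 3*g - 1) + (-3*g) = 9*g^2 - 6*g - 1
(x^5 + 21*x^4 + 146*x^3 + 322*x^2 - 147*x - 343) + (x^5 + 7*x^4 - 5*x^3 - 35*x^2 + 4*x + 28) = 2*x^5 + 28*x^4 + 141*x^3 + 287*x^2 - 143*x - 315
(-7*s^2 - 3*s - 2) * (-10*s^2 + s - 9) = 70*s^4 + 23*s^3 + 80*s^2 + 25*s + 18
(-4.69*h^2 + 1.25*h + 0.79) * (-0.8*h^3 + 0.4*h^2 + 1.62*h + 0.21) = 3.752*h^5 - 2.876*h^4 - 7.7298*h^3 + 1.3561*h^2 + 1.5423*h + 0.1659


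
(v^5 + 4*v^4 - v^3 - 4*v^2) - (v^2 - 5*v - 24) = v^5 + 4*v^4 - v^3 - 5*v^2 + 5*v + 24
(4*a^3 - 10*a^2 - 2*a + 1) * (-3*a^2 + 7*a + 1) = -12*a^5 + 58*a^4 - 60*a^3 - 27*a^2 + 5*a + 1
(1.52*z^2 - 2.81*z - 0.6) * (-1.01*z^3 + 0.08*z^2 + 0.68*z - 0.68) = -1.5352*z^5 + 2.9597*z^4 + 1.4148*z^3 - 2.9924*z^2 + 1.5028*z + 0.408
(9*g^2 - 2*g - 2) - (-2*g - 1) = 9*g^2 - 1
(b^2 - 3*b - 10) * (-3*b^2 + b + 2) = -3*b^4 + 10*b^3 + 29*b^2 - 16*b - 20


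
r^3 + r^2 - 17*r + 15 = (r - 3)*(r - 1)*(r + 5)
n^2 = n^2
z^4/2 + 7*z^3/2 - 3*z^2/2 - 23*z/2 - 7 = (z/2 + 1/2)*(z - 2)*(z + 1)*(z + 7)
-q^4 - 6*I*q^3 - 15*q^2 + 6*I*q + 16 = (q - 2*I)*(q + 8*I)*(-I*q - I)*(-I*q + I)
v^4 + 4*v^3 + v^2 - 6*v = v*(v - 1)*(v + 2)*(v + 3)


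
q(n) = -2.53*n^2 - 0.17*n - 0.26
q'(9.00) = -45.71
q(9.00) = -206.72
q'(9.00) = -45.71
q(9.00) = -206.72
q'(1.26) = -6.55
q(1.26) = -4.49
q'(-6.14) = 30.90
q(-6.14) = -94.60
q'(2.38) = -12.21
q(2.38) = -15.00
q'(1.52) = -7.86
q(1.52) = -6.36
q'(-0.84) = 4.08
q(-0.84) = -1.90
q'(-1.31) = 6.46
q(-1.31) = -4.38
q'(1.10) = -5.74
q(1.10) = -3.51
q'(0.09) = -0.63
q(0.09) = -0.30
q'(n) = -5.06*n - 0.17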